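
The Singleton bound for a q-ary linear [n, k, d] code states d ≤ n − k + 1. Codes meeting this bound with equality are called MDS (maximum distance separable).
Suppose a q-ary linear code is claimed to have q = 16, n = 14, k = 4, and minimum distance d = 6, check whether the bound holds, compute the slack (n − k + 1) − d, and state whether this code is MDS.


Singleton RHS = n − k + 1 = 11, slack = 5, bound satisfied, not MDS.

Singleton bound: d ≤ n − k + 1.
Here n = 14, k = 4, so n − k + 1 = 11.
Given d = 6, check d ≤ 11: YES.
Slack = (n − k + 1) − d = 5.
The code is NOT MDS (slack = 5 > 0).
Description: the claimed parameters are [14, 4, 6]_16; such a code would be non-MDS.


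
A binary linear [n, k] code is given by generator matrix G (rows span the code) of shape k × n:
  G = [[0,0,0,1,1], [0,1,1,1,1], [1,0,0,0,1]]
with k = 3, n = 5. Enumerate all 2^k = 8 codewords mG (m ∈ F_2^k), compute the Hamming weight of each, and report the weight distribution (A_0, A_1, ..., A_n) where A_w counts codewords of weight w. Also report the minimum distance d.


Weight distribution: A_0 = 1, A_2 = 4, A_4 = 3. Minimum distance d = 2.

Enumerate all 2^3 = 8 messages m ∈ F_2^3.
For each, compute codeword c = mG in F_2^5, then tally its weight.
  m = 000 → c = 00000, weight = 0.
  m = 100 → c = 00011, weight = 2.
  m = 010 → c = 01111, weight = 4.
  m = 110 → c = 01100, weight = 2.
  m = 001 → c = 10001, weight = 2.
  m = 101 → c = 10010, weight = 2.
  m = 011 → c = 11110, weight = 4.
  m = 111 → c = 11101, weight = 4.
Tally weights:
  weight 0: 1 codewords.
  weight 2: 4 codewords.
  weight 4: 3 codewords.
Minimum distance d = smallest w > 0 with A_w > 0 = 2.
Sanity: Σ A_w = 8 = 2^3 = 8 ✓.


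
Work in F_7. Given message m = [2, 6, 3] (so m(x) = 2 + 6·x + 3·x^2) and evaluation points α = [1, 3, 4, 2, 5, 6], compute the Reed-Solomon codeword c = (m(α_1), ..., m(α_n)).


c = [4, 5, 4, 5, 2, 6]

Message polynomial: m(x) = 2 + 6·x + 3·x^2 (mod 7).
For each evaluation point α_i, compute m(α_i) mod 7:
  α_1 = 1: Horner steps 3 → 2 → 4, so m(1) = 4.
  α_2 = 3: Horner steps 3 → 1 → 5, so m(3) = 5.
  α_3 = 4: Horner steps 3 → 4 → 4, so m(4) = 4.
  α_4 = 2: Horner steps 3 → 5 → 5, so m(2) = 5.
  α_5 = 5: Horner steps 3 → 0 → 2, so m(5) = 2.
  α_6 = 6: Horner steps 3 → 3 → 6, so m(6) = 6.
Codeword c = [4, 5, 4, 5, 2, 6] ∈ F_7^6.


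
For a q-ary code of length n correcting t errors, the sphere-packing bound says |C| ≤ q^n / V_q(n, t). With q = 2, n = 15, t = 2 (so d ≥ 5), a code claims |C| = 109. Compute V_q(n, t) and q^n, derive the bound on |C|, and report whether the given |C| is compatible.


V_q(n, t) = 121, q^n = 32768, Hamming bound = 270, |C| = 109 ≤ bound (satisfied).

Step 1: Compute V_q(n, t) = Σ_{j=0}^2 C(n, j) (q−1)^j.
  j = 0: C(15,0)·(1)^0 = 1·1 = 1.
  j = 1: C(15,1)·(1)^1 = 15·1 = 15.
  j = 2: C(15,2)·(1)^2 = 105·1 = 105.
  V_q(n, t) = 1 + 15 + 105 = 121.
Step 2: q^n = 2^15 = 32768.
Step 3: Hamming bound ⌊q^n / V_q(n,t)⌋ = ⌊32768/121⌋ = 270.
Step 4: Compare |C| = 109 to 270: satisfied.
The claimed |C| lies below the Hamming bound.


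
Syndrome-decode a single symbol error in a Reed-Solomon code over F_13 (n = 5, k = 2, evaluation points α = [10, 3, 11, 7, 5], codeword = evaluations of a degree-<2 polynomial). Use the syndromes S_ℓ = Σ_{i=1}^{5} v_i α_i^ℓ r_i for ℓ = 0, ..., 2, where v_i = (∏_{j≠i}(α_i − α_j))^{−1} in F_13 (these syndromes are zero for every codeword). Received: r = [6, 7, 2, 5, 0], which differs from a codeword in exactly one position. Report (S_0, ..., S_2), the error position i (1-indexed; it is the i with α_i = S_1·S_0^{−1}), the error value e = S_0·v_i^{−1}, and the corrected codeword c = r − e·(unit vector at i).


S = (2, 6, 5), error at position 2, error magnitude e = 12, c = [6, 8, 2, 5, 0].

Step 1: column multipliers v_i = (∏_{j≠i}(α_i − α_j))^{−1} mod 13.
  i = 1 (α = 10): (10−3)(10−11)(10−7)(10−5) = 7·(−1)·3·5 = −105 ≡ 12, so v_1 = 12^{−1} = 12 (mod 13).
  i = 2 (α = 3): (3−10)(3−11)(3−7)(3−5) = (−7)·(−8)·(−4)·(−2) = 448 ≡ 6, so v_2 = 6^{−1} = 11 (mod 13).
  i = 3 (α = 11): (11−10)(11−3)(11−7)(11−5) = 1·8·4·6 = 192 ≡ 10, so v_3 = 10^{−1} = 4 (mod 13).
  i = 4 (α = 7): (7−10)(7−3)(7−11)(7−5) = (−3)·4·(−4)·2 = 96 ≡ 5, so v_4 = 5^{−1} = 8 (mod 13).
  i = 5 (α = 5): (5−10)(5−3)(5−11)(5−7) = (−5)·2·(−6)·(−2) = −120 ≡ 10, so v_5 = 10^{−1} = 4 (mod 13).
  v = [12, 11, 4, 8, 4].
Step 2: syndromes of r = [6, 7, 2, 5, 0] (all sums mod 13).
  S_0 = Σ v_i r_i = 12·6 + 11·7 + 4·2 + 8·5 + 4·0 = 197 ≡ 2.
  S_1 = Σ v_i α_i r_i = 12·10·6 + 11·3·7 + 4·11·2 + 8·7·5 + 4·5·0 = 1319 ≡ 6.
  α_i^2 mod 13 = [9, 9, 4, 10, 12].
  S_2 = Σ v_i α_i^2 r_i = 12·9·6 + 11·9·7 + 4·4·2 + 8·10·5 + 4·12·0 = 1773 ≡ 5.
  S = (2, 6, 5) ≠ 0, so r is not a codeword (an error is present).
Step 3: locate the error. For a single error e at position i, S_ℓ = v_i·e·α_i^ℓ, so α_err = S_1/S_0.
  S_0^{−1} = 2^{−1} = 7 (mod 13), so α_err = 6·7 = 42 ≡ 3 = α_2. Error position i = 2.
  Consistency check: S_2/S_1 = 5·11 = 55 ≡ 3 = α_err ✓ (single-error assumption holds).
Step 4: error magnitude e = S_0/v_2 = S_0·∏_{j≠2}(α_2 − α_j) = 2·6 = 12 ≡ 12 (mod 13).
Step 5: correct position 2: c_2 = r_2 − e = 7 − 12 ≡ 8 (mod 13). Hence c = [6, 8, 2, 5, 0].
  Check: interpolating c through the α_i gives m(x) = 7 + 9·x (degree < 2) with m(α_i) = c_i for every i, so c is indeed a codeword.


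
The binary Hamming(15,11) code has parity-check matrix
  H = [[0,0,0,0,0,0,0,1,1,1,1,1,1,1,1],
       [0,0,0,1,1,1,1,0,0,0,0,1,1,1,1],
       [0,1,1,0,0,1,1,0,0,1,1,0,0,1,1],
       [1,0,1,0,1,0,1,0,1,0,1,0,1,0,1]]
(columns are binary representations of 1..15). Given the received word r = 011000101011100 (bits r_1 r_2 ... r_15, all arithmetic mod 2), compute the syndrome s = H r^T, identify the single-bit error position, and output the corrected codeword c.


s = (0, 1, 0, 1)^T, error position = 5, corrected codeword c = 011010101011100

Compute s = H r^T mod 2 one row at a time:
  s_1 = 0 + 1 + 0 + 1 + 1 + 1 + 0 + 0 = 4 ≡ 0 (mod 2).
  s_2 = 0 + 0 + 0 + 1 + 1 + 1 + 0 + 0 = 3 ≡ 1 (mod 2).
  s_3 = 1 + 1 + 0 + 1 + 0 + 1 + 0 + 0 = 4 ≡ 0 (mod 2).
  s_4 = 0 + 1 + 0 + 1 + 1 + 1 + 1 + 0 = 5 ≡ 1 (mod 2).
s = (0, 1, 0, 1)^T — this equals column 5 of H (binary 0101), so error is at position 5.
Correct: flip bit 5 of r = 011000101011100 to get c = 011010101011100.


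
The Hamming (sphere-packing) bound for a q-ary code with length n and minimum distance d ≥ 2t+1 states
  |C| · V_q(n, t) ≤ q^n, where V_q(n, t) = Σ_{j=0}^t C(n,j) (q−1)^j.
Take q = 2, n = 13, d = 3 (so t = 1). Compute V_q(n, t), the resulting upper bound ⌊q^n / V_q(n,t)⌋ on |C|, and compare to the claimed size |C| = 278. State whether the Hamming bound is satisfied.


V_q(n, t) = 14, q^n = 8192, Hamming bound = 585, |C| = 278 ≤ bound (satisfied).

Step 1: Compute V_q(n, t) = Σ_{j=0}^1 C(n, j) (q−1)^j.
  j = 0: C(13,0)·(1)^0 = 1·1 = 1.
  j = 1: C(13,1)·(1)^1 = 13·1 = 13.
  V_q(n, t) = 1 + 13 = 14.
Step 2: q^n = 2^13 = 8192.
Step 3: Hamming bound ⌊q^n / V_q(n,t)⌋ = ⌊8192/14⌋ = 585.
Step 4: Compare |C| = 278 to 585: satisfied.
The claimed |C| lies below the Hamming bound.


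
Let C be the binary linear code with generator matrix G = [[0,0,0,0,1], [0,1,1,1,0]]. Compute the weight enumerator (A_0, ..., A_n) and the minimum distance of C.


Weight distribution: A_0 = 1, A_1 = 1, A_3 = 1, A_4 = 1. Minimum distance d = 1.

Enumerate all 2^2 = 4 messages m ∈ F_2^2.
For each, compute codeword c = mG in F_2^5, then tally its weight.
  m = 00 → c = 00000, weight = 0.
  m = 10 → c = 00001, weight = 1.
  m = 01 → c = 01110, weight = 3.
  m = 11 → c = 01111, weight = 4.
Tally weights:
  weight 0: 1 codewords.
  weight 1: 1 codewords.
  weight 3: 1 codewords.
  weight 4: 1 codewords.
Minimum distance d = smallest w > 0 with A_w > 0 = 1.
Sanity: Σ A_w = 4 = 2^2 = 4 ✓.


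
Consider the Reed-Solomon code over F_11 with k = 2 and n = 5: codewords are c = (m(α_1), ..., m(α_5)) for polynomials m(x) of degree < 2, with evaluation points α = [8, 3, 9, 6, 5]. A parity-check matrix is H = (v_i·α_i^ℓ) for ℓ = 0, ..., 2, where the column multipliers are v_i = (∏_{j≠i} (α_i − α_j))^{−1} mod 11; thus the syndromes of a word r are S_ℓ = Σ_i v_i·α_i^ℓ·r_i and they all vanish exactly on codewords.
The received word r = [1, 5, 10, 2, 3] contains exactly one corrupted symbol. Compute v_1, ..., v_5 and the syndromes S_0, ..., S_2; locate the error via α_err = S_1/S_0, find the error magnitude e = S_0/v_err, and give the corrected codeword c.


S = (4, 10, 3), error at position 1, error magnitude e = 1, c = [0, 5, 10, 2, 3].

Step 1: column multipliers v_i = (∏_{j≠i}(α_i − α_j))^{−1} mod 11.
  i = 1 (α = 8): (8−3)(8−9)(8−6)(8−5) = 5·(−1)·2·3 = −30 ≡ 3, so v_1 = 3^{−1} = 4 (mod 11).
  i = 2 (α = 3): (3−8)(3−9)(3−6)(3−5) = (−5)·(−6)·(−3)·(−2) = 180 ≡ 4, so v_2 = 4^{−1} = 3 (mod 11).
  i = 3 (α = 9): (9−8)(9−3)(9−6)(9−5) = 1·6·3·4 = 72 ≡ 6, so v_3 = 6^{−1} = 2 (mod 11).
  i = 4 (α = 6): (6−8)(6−3)(6−9)(6−5) = (−2)·3·(−3)·1 = 18 ≡ 7, so v_4 = 7^{−1} = 8 (mod 11).
  i = 5 (α = 5): (5−8)(5−3)(5−9)(5−6) = (−3)·2·(−4)·(−1) = −24 ≡ 9, so v_5 = 9^{−1} = 5 (mod 11).
  v = [4, 3, 2, 8, 5].
Step 2: syndromes of r = [1, 5, 10, 2, 3] (all sums mod 11).
  S_0 = Σ v_i r_i = 4·1 + 3·5 + 2·10 + 8·2 + 5·3 = 70 ≡ 4.
  S_1 = Σ v_i α_i r_i = 4·8·1 + 3·3·5 + 2·9·10 + 8·6·2 + 5·5·3 = 428 ≡ 10.
  α_i^2 mod 11 = [9, 9, 4, 3, 3].
  S_2 = Σ v_i α_i^2 r_i = 4·9·1 + 3·9·5 + 2·4·10 + 8·3·2 + 5·3·3 = 344 ≡ 3.
  S = (4, 10, 3) ≠ 0, so r is not a codeword (an error is present).
Step 3: locate the error. For a single error e at position i, S_ℓ = v_i·e·α_i^ℓ, so α_err = S_1/S_0.
  S_0^{−1} = 4^{−1} = 3 (mod 11), so α_err = 10·3 = 30 ≡ 8 = α_1. Error position i = 1.
  Consistency check: S_2/S_1 = 3·10 = 30 ≡ 8 = α_err ✓ (single-error assumption holds).
Step 4: error magnitude e = S_0/v_1 = S_0·∏_{j≠1}(α_1 − α_j) = 4·3 = 12 ≡ 1 (mod 11).
Step 5: correct position 1: c_1 = r_1 − e = 1 − 1 ≡ 0 (mod 11). Hence c = [0, 5, 10, 2, 3].
  Check: interpolating c through the α_i gives m(x) = 8 + 10·x (degree < 2) with m(α_i) = c_i for every i, so c is indeed a codeword.


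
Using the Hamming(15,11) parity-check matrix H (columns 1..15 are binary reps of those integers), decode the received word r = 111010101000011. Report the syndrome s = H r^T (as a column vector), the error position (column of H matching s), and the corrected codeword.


s = (1, 0, 1, 0)^T, error position = 10, corrected codeword c = 111010101100011

Compute s = H r^T mod 2 one row at a time:
  s_1 = 0 + 1 + 0 + 0 + 0 + 0 + 1 + 1 = 3 ≡ 1 (mod 2).
  s_2 = 0 + 1 + 0 + 1 + 0 + 0 + 1 + 1 = 4 ≡ 0 (mod 2).
  s_3 = 1 + 1 + 0 + 1 + 0 + 0 + 1 + 1 = 5 ≡ 1 (mod 2).
  s_4 = 1 + 1 + 1 + 1 + 1 + 0 + 0 + 1 = 6 ≡ 0 (mod 2).
s = (1, 0, 1, 0)^T — this equals column 10 of H (binary 1010), so error is at position 10.
Correct: flip bit 10 of r = 111010101000011 to get c = 111010101100011.


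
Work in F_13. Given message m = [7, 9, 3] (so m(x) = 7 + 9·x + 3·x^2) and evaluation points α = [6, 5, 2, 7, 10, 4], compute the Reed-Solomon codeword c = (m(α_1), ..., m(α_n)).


c = [0, 10, 11, 9, 7, 0]

Message polynomial: m(x) = 7 + 9·x + 3·x^2 (mod 13).
For each evaluation point α_i, compute m(α_i) mod 13:
  α_1 = 6: Horner steps 3 → 1 → 0, so m(6) = 0.
  α_2 = 5: Horner steps 3 → 11 → 10, so m(5) = 10.
  α_3 = 2: Horner steps 3 → 2 → 11, so m(2) = 11.
  α_4 = 7: Horner steps 3 → 4 → 9, so m(7) = 9.
  α_5 = 10: Horner steps 3 → 0 → 7, so m(10) = 7.
  α_6 = 4: Horner steps 3 → 8 → 0, so m(4) = 0.
Codeword c = [0, 10, 11, 9, 7, 0] ∈ F_13^6.


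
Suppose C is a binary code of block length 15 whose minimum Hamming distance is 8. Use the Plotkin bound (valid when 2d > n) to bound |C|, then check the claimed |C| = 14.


Plotkin bound M ≤ 16; given |C| = 14 ≤ bound (satisfied).

Check applicability: 2d = 16, n = 15.
2d − n = 1 > 0, so Plotkin applies.
Compute d/(2d−n) = 8/1 ≈ 8.0000.
⌊d/(2d−n)⌋ = 8.
Plotkin bound: M ≤ 2·8 = 16.
Given |C| = 14, check: satisfied.
This |C| is below the Plotkin bound.


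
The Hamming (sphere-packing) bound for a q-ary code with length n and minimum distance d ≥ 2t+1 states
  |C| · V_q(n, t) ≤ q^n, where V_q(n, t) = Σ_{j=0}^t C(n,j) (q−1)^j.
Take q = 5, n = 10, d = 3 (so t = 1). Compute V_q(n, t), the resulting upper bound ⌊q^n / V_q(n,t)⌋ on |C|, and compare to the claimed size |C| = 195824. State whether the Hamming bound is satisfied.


V_q(n, t) = 41, q^n = 9765625, Hamming bound = 238185, |C| = 195824 ≤ bound (satisfied).

Step 1: Compute V_q(n, t) = Σ_{j=0}^1 C(n, j) (q−1)^j.
  j = 0: C(10,0)·(4)^0 = 1·1 = 1.
  j = 1: C(10,1)·(4)^1 = 10·4 = 40.
  V_q(n, t) = 1 + 40 = 41.
Step 2: q^n = 5^10 = 9765625.
Step 3: Hamming bound ⌊q^n / V_q(n,t)⌋ = ⌊9765625/41⌋ = 238185.
Step 4: Compare |C| = 195824 to 238185: satisfied.
The claimed |C| lies below the Hamming bound.


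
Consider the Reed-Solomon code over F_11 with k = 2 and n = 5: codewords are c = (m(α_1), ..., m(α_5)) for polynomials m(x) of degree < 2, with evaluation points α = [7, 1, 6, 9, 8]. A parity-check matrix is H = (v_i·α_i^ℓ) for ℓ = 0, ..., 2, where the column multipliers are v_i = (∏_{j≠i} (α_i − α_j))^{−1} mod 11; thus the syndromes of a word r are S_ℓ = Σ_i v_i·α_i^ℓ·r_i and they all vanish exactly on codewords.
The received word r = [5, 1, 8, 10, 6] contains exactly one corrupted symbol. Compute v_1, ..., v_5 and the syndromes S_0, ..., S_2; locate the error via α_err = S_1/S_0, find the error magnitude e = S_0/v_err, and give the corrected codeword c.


S = (6, 4, 10), error at position 5, error magnitude e = 4, c = [5, 1, 8, 10, 2].

Step 1: column multipliers v_i = (∏_{j≠i}(α_i − α_j))^{−1} mod 11.
  i = 1 (α = 7): (7−1)(7−6)(7−9)(7−8) = 6·1·(−2)·(−1) = 12 ≡ 1, so v_1 = 1^{−1} = 1 (mod 11).
  i = 2 (α = 1): (1−7)(1−6)(1−9)(1−8) = (−6)·(−5)·(−8)·(−7) = 1680 ≡ 8, so v_2 = 8^{−1} = 7 (mod 11).
  i = 3 (α = 6): (6−7)(6−1)(6−9)(6−8) = (−1)·5·(−3)·(−2) = −30 ≡ 3, so v_3 = 3^{−1} = 4 (mod 11).
  i = 4 (α = 9): (9−7)(9−1)(9−6)(9−8) = 2·8·3·1 = 48 ≡ 4, so v_4 = 4^{−1} = 3 (mod 11).
  i = 5 (α = 8): (8−7)(8−1)(8−6)(8−9) = 1·7·2·(−1) = −14 ≡ 8, so v_5 = 8^{−1} = 7 (mod 11).
  v = [1, 7, 4, 3, 7].
Step 2: syndromes of r = [5, 1, 8, 10, 6] (all sums mod 11).
  S_0 = Σ v_i r_i = 1·5 + 7·1 + 4·8 + 3·10 + 7·6 = 116 ≡ 6.
  S_1 = Σ v_i α_i r_i = 1·7·5 + 7·1·1 + 4·6·8 + 3·9·10 + 7·8·6 = 840 ≡ 4.
  α_i^2 mod 11 = [5, 1, 3, 4, 9].
  S_2 = Σ v_i α_i^2 r_i = 1·5·5 + 7·1·1 + 4·3·8 + 3·4·10 + 7·9·6 = 626 ≡ 10.
  S = (6, 4, 10) ≠ 0, so r is not a codeword (an error is present).
Step 3: locate the error. For a single error e at position i, S_ℓ = v_i·e·α_i^ℓ, so α_err = S_1/S_0.
  S_0^{−1} = 6^{−1} = 2 (mod 11), so α_err = 4·2 = 8 ≡ 8 = α_5. Error position i = 5.
  Consistency check: S_2/S_1 = 10·3 = 30 ≡ 8 = α_err ✓ (single-error assumption holds).
Step 4: error magnitude e = S_0/v_5 = S_0·∏_{j≠5}(α_5 − α_j) = 6·8 = 48 ≡ 4 (mod 11).
Step 5: correct position 5: c_5 = r_5 − e = 6 − 4 ≡ 2 (mod 11). Hence c = [5, 1, 8, 10, 2].
  Check: interpolating c through the α_i gives m(x) = 4 + 8·x (degree < 2) with m(α_i) = c_i for every i, so c is indeed a codeword.


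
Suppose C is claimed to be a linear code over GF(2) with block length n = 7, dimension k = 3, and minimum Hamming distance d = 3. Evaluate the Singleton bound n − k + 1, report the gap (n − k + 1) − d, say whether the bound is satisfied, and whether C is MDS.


Singleton RHS = n − k + 1 = 5, slack = 2, bound satisfied, not MDS.

Singleton bound: d ≤ n − k + 1.
Here n = 7, k = 3, so n − k + 1 = 5.
Given d = 3, check d ≤ 5: YES.
Slack = (n − k + 1) − d = 2.
The code is NOT MDS (slack = 2 > 0).
Description: the claimed parameters are [7, 3, 3]_2; such a code would be non-MDS.


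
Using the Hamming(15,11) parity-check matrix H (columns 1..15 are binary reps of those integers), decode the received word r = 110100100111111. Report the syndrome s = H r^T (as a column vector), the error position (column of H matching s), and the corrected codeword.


s = (0, 0, 0, 1)^T, error position = 1, corrected codeword c = 010100100111111

Compute s = H r^T mod 2 one row at a time:
  s_1 = 0 + 0 + 1 + 1 + 1 + 1 + 1 + 1 = 6 ≡ 0 (mod 2).
  s_2 = 1 + 0 + 0 + 1 + 1 + 1 + 1 + 1 = 6 ≡ 0 (mod 2).
  s_3 = 1 + 0 + 0 + 1 + 1 + 1 + 1 + 1 = 6 ≡ 0 (mod 2).
  s_4 = 1 + 0 + 0 + 1 + 0 + 1 + 1 + 1 = 5 ≡ 1 (mod 2).
s = (0, 0, 0, 1)^T — this equals column 1 of H (binary 0001), so error is at position 1.
Correct: flip bit 1 of r = 110100100111111 to get c = 010100100111111.


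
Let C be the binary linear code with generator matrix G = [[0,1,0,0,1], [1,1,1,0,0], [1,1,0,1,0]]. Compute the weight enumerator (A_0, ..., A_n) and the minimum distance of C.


Weight distribution: A_0 = 1, A_2 = 2, A_3 = 4, A_4 = 1. Minimum distance d = 2.

Enumerate all 2^3 = 8 messages m ∈ F_2^3.
For each, compute codeword c = mG in F_2^5, then tally its weight.
  m = 000 → c = 00000, weight = 0.
  m = 100 → c = 01001, weight = 2.
  m = 010 → c = 11100, weight = 3.
  m = 110 → c = 10101, weight = 3.
  m = 001 → c = 11010, weight = 3.
  m = 101 → c = 10011, weight = 3.
  m = 011 → c = 00110, weight = 2.
  m = 111 → c = 01111, weight = 4.
Tally weights:
  weight 0: 1 codewords.
  weight 2: 2 codewords.
  weight 3: 4 codewords.
  weight 4: 1 codewords.
Minimum distance d = smallest w > 0 with A_w > 0 = 2.
Sanity: Σ A_w = 8 = 2^3 = 8 ✓.


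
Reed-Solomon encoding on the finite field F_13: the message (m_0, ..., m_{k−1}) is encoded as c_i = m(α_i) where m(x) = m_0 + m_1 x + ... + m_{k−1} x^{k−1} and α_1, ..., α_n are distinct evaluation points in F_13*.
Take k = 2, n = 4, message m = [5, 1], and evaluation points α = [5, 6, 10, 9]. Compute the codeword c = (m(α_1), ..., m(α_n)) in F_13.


c = [10, 11, 2, 1]

Message polynomial: m(x) = 5 + 1·x (mod 13).
For each evaluation point α_i, compute m(α_i) mod 13:
  α_1 = 5: Horner steps 1 → 10, so m(5) = 10.
  α_2 = 6: Horner steps 1 → 11, so m(6) = 11.
  α_3 = 10: Horner steps 1 → 2, so m(10) = 2.
  α_4 = 9: Horner steps 1 → 1, so m(9) = 1.
Codeword c = [10, 11, 2, 1] ∈ F_13^4.


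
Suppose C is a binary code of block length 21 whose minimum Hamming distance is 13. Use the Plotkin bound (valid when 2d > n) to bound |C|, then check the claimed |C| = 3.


Plotkin bound M ≤ 4; given |C| = 3 ≤ bound (satisfied).

Check applicability: 2d = 26, n = 21.
2d − n = 5 > 0, so Plotkin applies.
Compute d/(2d−n) = 13/5 ≈ 2.6000.
⌊d/(2d−n)⌋ = 2.
Plotkin bound: M ≤ 2·2 = 4.
Given |C| = 3, check: satisfied.
This |C| is below the Plotkin bound.


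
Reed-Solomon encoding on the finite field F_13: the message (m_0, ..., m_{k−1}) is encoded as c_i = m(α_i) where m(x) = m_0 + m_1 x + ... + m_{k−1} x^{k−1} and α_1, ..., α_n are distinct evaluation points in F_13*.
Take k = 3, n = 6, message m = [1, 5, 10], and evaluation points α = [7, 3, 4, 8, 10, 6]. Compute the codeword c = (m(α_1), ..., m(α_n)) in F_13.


c = [6, 2, 12, 5, 11, 1]

Message polynomial: m(x) = 1 + 5·x + 10·x^2 (mod 13).
For each evaluation point α_i, compute m(α_i) mod 13:
  α_1 = 7: Horner steps 10 → 10 → 6, so m(7) = 6.
  α_2 = 3: Horner steps 10 → 9 → 2, so m(3) = 2.
  α_3 = 4: Horner steps 10 → 6 → 12, so m(4) = 12.
  α_4 = 8: Horner steps 10 → 7 → 5, so m(8) = 5.
  α_5 = 10: Horner steps 10 → 1 → 11, so m(10) = 11.
  α_6 = 6: Horner steps 10 → 0 → 1, so m(6) = 1.
Codeword c = [6, 2, 12, 5, 11, 1] ∈ F_13^6.


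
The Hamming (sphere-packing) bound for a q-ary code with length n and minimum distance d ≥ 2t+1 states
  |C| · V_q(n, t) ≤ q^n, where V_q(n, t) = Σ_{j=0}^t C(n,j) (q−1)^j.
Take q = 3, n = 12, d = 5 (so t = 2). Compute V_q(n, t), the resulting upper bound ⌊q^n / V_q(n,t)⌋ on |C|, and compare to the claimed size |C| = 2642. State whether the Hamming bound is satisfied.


V_q(n, t) = 289, q^n = 531441, Hamming bound = 1838, |C| = 2642 > bound (violated).

Step 1: Compute V_q(n, t) = Σ_{j=0}^2 C(n, j) (q−1)^j.
  j = 0: C(12,0)·(2)^0 = 1·1 = 1.
  j = 1: C(12,1)·(2)^1 = 12·2 = 24.
  j = 2: C(12,2)·(2)^2 = 66·4 = 264.
  V_q(n, t) = 1 + 24 + 264 = 289.
Step 2: q^n = 3^12 = 531441.
Step 3: Hamming bound ⌊q^n / V_q(n,t)⌋ = ⌊531441/289⌋ = 1838.
Step 4: Compare |C| = 2642 to 1838: violated.
The claimed |C| lies above the Hamming bound, so no 3-ary code of length 12 with d ≥ 5 can have 2642 codewords.


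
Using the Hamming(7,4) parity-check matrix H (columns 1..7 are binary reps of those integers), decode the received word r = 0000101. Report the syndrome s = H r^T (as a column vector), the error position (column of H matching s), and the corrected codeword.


s = (0, 1, 0)^T, error position = 2, corrected codeword c = 0100101

Compute s = H r^T mod 2 one row at a time:
  s_1 = 0 + 1 + 0 + 1 = 2 ≡ 0 (mod 2).
  s_2 = 0 + 0 + 0 + 1 = 1 ≡ 1 (mod 2).
  s_3 = 0 + 0 + 1 + 1 = 2 ≡ 0 (mod 2).
s = (0, 1, 0)^T — this equals column 2 of H (binary 010), so error is at position 2.
Correct: flip bit 2 of r = 0000101 to get c = 0100101.


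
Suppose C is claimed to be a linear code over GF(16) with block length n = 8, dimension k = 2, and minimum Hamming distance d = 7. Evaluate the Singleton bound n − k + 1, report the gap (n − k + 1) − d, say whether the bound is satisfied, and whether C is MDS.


Singleton RHS = n − k + 1 = 7, slack = 0, bound satisfied, MDS.

Singleton bound: d ≤ n − k + 1.
Here n = 8, k = 2, so n − k + 1 = 7.
Given d = 7, check d ≤ 7: YES.
Slack = (n − k + 1) − d = 0.
The code is MDS (slack = 0).
Description: the claimed parameters are [8, 2, 7]_16; such a code would be MDS (meets Singleton bound).


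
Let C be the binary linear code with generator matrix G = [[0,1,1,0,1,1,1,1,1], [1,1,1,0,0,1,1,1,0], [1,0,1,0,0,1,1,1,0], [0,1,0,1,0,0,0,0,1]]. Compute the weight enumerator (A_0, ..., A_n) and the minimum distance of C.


Weight distribution: A_0 = 1, A_1 = 1, A_2 = 1, A_3 = 3, A_4 = 2, A_5 = 1, A_6 = 3, A_7 = 3, A_8 = 1. Minimum distance d = 1.

Enumerate all 2^4 = 16 messages m ∈ F_2^4.
For each, compute codeword c = mG in F_2^9, then tally its weight.
  m = 0000 → c = 000000000, weight = 0.
  m = 1000 → c = 011011111, weight = 7.
  m = 0100 → c = 111001110, weight = 6.
  m = 1100 → c = 100010001, weight = 3.
  m = 0010 → c = 101001110, weight = 5.
  m = 1010 → c = 110010001, weight = 4.
  m = 0110 → c = 010000000, weight = 1.
  m = 1110 → c = 001011111, weight = 6.
  m = 0001 → c = 010100001, weight = 3.
  m = 1001 → c = 001111110, weight = 6.
  m = 0101 → c = 101101111, weight = 7.
  m = 1101 → c = 110110000, weight = 4.
  m = 0011 → c = 111101111, weight = 8.
  m = 1011 → c = 100110000, weight = 3.
  m = 0111 → c = 000100001, weight = 2.
  m = 1111 → c = 011111110, weight = 7.
Tally weights:
  weight 0: 1 codewords.
  weight 1: 1 codewords.
  weight 2: 1 codewords.
  weight 3: 3 codewords.
  weight 4: 2 codewords.
  weight 5: 1 codewords.
  weight 6: 3 codewords.
  weight 7: 3 codewords.
  weight 8: 1 codewords.
Minimum distance d = smallest w > 0 with A_w > 0 = 1.
Sanity: Σ A_w = 16 = 2^4 = 16 ✓.


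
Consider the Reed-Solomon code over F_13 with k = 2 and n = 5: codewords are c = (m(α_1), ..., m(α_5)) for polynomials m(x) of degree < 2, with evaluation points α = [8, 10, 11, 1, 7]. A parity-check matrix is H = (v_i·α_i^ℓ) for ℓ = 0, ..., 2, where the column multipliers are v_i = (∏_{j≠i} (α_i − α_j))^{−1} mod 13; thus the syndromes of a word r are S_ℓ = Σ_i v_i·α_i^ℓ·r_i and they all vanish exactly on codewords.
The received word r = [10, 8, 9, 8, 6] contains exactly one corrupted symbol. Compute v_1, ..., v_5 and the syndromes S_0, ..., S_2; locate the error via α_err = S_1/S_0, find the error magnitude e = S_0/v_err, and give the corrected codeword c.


S = (5, 11, 6), error at position 2, error magnitude e = 3, c = [10, 5, 9, 8, 6].

Step 1: column multipliers v_i = (∏_{j≠i}(α_i − α_j))^{−1} mod 13.
  i = 1 (α = 8): (8−10)(8−11)(8−1)(8−7) = (−2)·(−3)·7·1 = 42 ≡ 3, so v_1 = 3^{−1} = 9 (mod 13).
  i = 2 (α = 10): (10−8)(10−11)(10−1)(10−7) = 2·(−1)·9·3 = −54 ≡ 11, so v_2 = 11^{−1} = 6 (mod 13).
  i = 3 (α = 11): (11−8)(11−10)(11−1)(11−7) = 3·1·10·4 = 120 ≡ 3, so v_3 = 3^{−1} = 9 (mod 13).
  i = 4 (α = 1): (1−8)(1−10)(1−11)(1−7) = (−7)·(−9)·(−10)·(−6) = 3780 ≡ 10, so v_4 = 10^{−1} = 4 (mod 13).
  i = 5 (α = 7): (7−8)(7−10)(7−11)(7−1) = (−1)·(−3)·(−4)·6 = −72 ≡ 6, so v_5 = 6^{−1} = 11 (mod 13).
  v = [9, 6, 9, 4, 11].
Step 2: syndromes of r = [10, 8, 9, 8, 6] (all sums mod 13).
  S_0 = Σ v_i r_i = 9·10 + 6·8 + 9·9 + 4·8 + 11·6 = 317 ≡ 5.
  S_1 = Σ v_i α_i r_i = 9·8·10 + 6·10·8 + 9·11·9 + 4·1·8 + 11·7·6 = 2585 ≡ 11.
  α_i^2 mod 13 = [12, 9, 4, 1, 10].
  S_2 = Σ v_i α_i^2 r_i = 9·12·10 + 6·9·8 + 9·4·9 + 4·1·8 + 11·10·6 = 2528 ≡ 6.
  S = (5, 11, 6) ≠ 0, so r is not a codeword (an error is present).
Step 3: locate the error. For a single error e at position i, S_ℓ = v_i·e·α_i^ℓ, so α_err = S_1/S_0.
  S_0^{−1} = 5^{−1} = 8 (mod 13), so α_err = 11·8 = 88 ≡ 10 = α_2. Error position i = 2.
  Consistency check: S_2/S_1 = 6·6 = 36 ≡ 10 = α_err ✓ (single-error assumption holds).
Step 4: error magnitude e = S_0/v_2 = S_0·∏_{j≠2}(α_2 − α_j) = 5·11 = 55 ≡ 3 (mod 13).
Step 5: correct position 2: c_2 = r_2 − e = 8 − 3 ≡ 5 (mod 13). Hence c = [10, 5, 9, 8, 6].
  Check: interpolating c through the α_i gives m(x) = 4 + 4·x (degree < 2) with m(α_i) = c_i for every i, so c is indeed a codeword.


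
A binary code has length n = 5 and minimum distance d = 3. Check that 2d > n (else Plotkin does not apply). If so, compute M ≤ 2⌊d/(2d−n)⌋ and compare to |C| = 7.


Plotkin bound M ≤ 6; given |C| = 7 > bound (violated).

Check applicability: 2d = 6, n = 5.
2d − n = 1 > 0, so Plotkin applies.
Compute d/(2d−n) = 3/1 ≈ 3.0000.
⌊d/(2d−n)⌋ = 3.
Plotkin bound: M ≤ 2·3 = 6.
Given |C| = 7, check: VIOLATED.
This |C| is above the Plotkin bound, so no binary code with n = 5, d = 3 and 7 codewords exists.


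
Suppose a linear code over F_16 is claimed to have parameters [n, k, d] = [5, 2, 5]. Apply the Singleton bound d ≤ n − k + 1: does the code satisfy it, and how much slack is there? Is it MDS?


Singleton RHS = n − k + 1 = 4, slack = -1, bound violated (no such code; not MDS).

Singleton bound: d ≤ n − k + 1.
Here n = 5, k = 2, so n − k + 1 = 4.
Given d = 5, check d ≤ 4: NO.
Slack = (n − k + 1) − d = -1.
The slack is negative: d = 5 exceeds n − k + 1 = 4 by 1, so the Singleton bound is violated and no linear [5, 2, 5]_16 code can exist. In particular it is not MDS (MDS requires d = n − k + 1 exactly).
Description: the claimed parameters are [5, 2, 5]_16; such a code would be impossible (violates the Singleton bound).


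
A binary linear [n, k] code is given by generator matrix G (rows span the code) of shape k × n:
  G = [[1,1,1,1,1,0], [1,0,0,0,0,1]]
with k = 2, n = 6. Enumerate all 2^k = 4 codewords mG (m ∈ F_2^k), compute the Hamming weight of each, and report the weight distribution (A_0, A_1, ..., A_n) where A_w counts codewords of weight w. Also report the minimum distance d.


Weight distribution: A_0 = 1, A_2 = 1, A_5 = 2. Minimum distance d = 2.

Enumerate all 2^2 = 4 messages m ∈ F_2^2.
For each, compute codeword c = mG in F_2^6, then tally its weight.
  m = 00 → c = 000000, weight = 0.
  m = 10 → c = 111110, weight = 5.
  m = 01 → c = 100001, weight = 2.
  m = 11 → c = 011111, weight = 5.
Tally weights:
  weight 0: 1 codewords.
  weight 2: 1 codewords.
  weight 5: 2 codewords.
Minimum distance d = smallest w > 0 with A_w > 0 = 2.
Sanity: Σ A_w = 4 = 2^2 = 4 ✓.


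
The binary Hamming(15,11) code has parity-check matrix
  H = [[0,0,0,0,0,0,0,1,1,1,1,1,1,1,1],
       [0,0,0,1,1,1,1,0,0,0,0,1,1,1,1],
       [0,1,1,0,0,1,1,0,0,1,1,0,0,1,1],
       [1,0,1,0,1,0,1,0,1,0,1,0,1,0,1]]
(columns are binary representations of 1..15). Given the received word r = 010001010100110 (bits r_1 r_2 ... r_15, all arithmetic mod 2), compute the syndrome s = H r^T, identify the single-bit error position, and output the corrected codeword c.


s = (0, 1, 0, 1)^T, error position = 5, corrected codeword c = 010011010100110

Compute s = H r^T mod 2 one row at a time:
  s_1 = 1 + 0 + 1 + 0 + 0 + 1 + 1 + 0 = 4 ≡ 0 (mod 2).
  s_2 = 0 + 0 + 1 + 0 + 0 + 1 + 1 + 0 = 3 ≡ 1 (mod 2).
  s_3 = 1 + 0 + 1 + 0 + 1 + 0 + 1 + 0 = 4 ≡ 0 (mod 2).
  s_4 = 0 + 0 + 0 + 0 + 0 + 0 + 1 + 0 = 1 ≡ 1 (mod 2).
s = (0, 1, 0, 1)^T — this equals column 5 of H (binary 0101), so error is at position 5.
Correct: flip bit 5 of r = 010001010100110 to get c = 010011010100110.


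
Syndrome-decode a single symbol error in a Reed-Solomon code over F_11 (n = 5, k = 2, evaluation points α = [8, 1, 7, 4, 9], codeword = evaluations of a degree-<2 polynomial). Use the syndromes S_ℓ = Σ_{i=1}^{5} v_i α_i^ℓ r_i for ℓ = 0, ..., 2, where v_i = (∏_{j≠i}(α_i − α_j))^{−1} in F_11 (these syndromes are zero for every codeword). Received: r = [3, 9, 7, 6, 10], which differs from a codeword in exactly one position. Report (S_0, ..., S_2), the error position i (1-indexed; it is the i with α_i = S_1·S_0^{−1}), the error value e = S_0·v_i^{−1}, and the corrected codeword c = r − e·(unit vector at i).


S = (6, 2, 8), error at position 4, error magnitude e = 9, c = [3, 9, 7, 8, 10].

Step 1: column multipliers v_i = (∏_{j≠i}(α_i − α_j))^{−1} mod 11.
  i = 1 (α = 8): (8−1)(8−7)(8−4)(8−9) = 7·1·4·(−1) = −28 ≡ 5, so v_1 = 5^{−1} = 9 (mod 11).
  i = 2 (α = 1): (1−8)(1−7)(1−4)(1−9) = (−7)·(−6)·(−3)·(−8) = 1008 ≡ 7, so v_2 = 7^{−1} = 8 (mod 11).
  i = 3 (α = 7): (7−8)(7−1)(7−4)(7−9) = (−1)·6·3·(−2) = 36 ≡ 3, so v_3 = 3^{−1} = 4 (mod 11).
  i = 4 (α = 4): (4−8)(4−1)(4−7)(4−9) = (−4)·3·(−3)·(−5) = −180 ≡ 7, so v_4 = 7^{−1} = 8 (mod 11).
  i = 5 (α = 9): (9−8)(9−1)(9−7)(9−4) = 1·8·2·5 = 80 ≡ 3, so v_5 = 3^{−1} = 4 (mod 11).
  v = [9, 8, 4, 8, 4].
Step 2: syndromes of r = [3, 9, 7, 6, 10] (all sums mod 11).
  S_0 = Σ v_i r_i = 9·3 + 8·9 + 4·7 + 8·6 + 4·10 = 215 ≡ 6.
  S_1 = Σ v_i α_i r_i = 9·8·3 + 8·1·9 + 4·7·7 + 8·4·6 + 4·9·10 = 1036 ≡ 2.
  α_i^2 mod 11 = [9, 1, 5, 5, 4].
  S_2 = Σ v_i α_i^2 r_i = 9·9·3 + 8·1·9 + 4·5·7 + 8·5·6 + 4·4·10 = 855 ≡ 8.
  S = (6, 2, 8) ≠ 0, so r is not a codeword (an error is present).
Step 3: locate the error. For a single error e at position i, S_ℓ = v_i·e·α_i^ℓ, so α_err = S_1/S_0.
  S_0^{−1} = 6^{−1} = 2 (mod 11), so α_err = 2·2 = 4 ≡ 4 = α_4. Error position i = 4.
  Consistency check: S_2/S_1 = 8·6 = 48 ≡ 4 = α_err ✓ (single-error assumption holds).
Step 4: error magnitude e = S_0/v_4 = S_0·∏_{j≠4}(α_4 − α_j) = 6·7 = 42 ≡ 9 (mod 11).
Step 5: correct position 4: c_4 = r_4 − e = 6 − 9 ≡ 8 (mod 11). Hence c = [3, 9, 7, 8, 10].
  Check: interpolating c through the α_i gives m(x) = 2 + 7·x (degree < 2) with m(α_i) = c_i for every i, so c is indeed a codeword.


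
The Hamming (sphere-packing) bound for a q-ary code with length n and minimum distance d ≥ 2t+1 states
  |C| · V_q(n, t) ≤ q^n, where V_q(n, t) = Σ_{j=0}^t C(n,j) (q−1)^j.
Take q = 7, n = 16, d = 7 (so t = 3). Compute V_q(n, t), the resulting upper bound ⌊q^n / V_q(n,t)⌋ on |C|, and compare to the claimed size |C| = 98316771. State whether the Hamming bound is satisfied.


V_q(n, t) = 125377, q^n = 33232930569601, Hamming bound = 265064011, |C| = 98316771 ≤ bound (satisfied).

Step 1: Compute V_q(n, t) = Σ_{j=0}^3 C(n, j) (q−1)^j.
  j = 0: C(16,0)·(6)^0 = 1·1 = 1.
  j = 1: C(16,1)·(6)^1 = 16·6 = 96.
  j = 2: C(16,2)·(6)^2 = 120·36 = 4320.
  j = 3: C(16,3)·(6)^3 = 560·216 = 120960.
  V_q(n, t) = 1 + 96 + 4320 + 120960 = 125377.
Step 2: q^n = 7^16 = 33232930569601.
Step 3: Hamming bound ⌊q^n / V_q(n,t)⌋ = ⌊33232930569601/125377⌋ = 265064011.
Step 4: Compare |C| = 98316771 to 265064011: satisfied.
The claimed |C| lies below the Hamming bound.


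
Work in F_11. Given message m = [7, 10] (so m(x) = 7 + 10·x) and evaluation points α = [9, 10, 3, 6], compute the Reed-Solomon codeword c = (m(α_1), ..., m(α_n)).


c = [9, 8, 4, 1]

Message polynomial: m(x) = 7 + 10·x (mod 11).
For each evaluation point α_i, compute m(α_i) mod 11:
  α_1 = 9: Horner steps 10 → 9, so m(9) = 9.
  α_2 = 10: Horner steps 10 → 8, so m(10) = 8.
  α_3 = 3: Horner steps 10 → 4, so m(3) = 4.
  α_4 = 6: Horner steps 10 → 1, so m(6) = 1.
Codeword c = [9, 8, 4, 1] ∈ F_11^4.


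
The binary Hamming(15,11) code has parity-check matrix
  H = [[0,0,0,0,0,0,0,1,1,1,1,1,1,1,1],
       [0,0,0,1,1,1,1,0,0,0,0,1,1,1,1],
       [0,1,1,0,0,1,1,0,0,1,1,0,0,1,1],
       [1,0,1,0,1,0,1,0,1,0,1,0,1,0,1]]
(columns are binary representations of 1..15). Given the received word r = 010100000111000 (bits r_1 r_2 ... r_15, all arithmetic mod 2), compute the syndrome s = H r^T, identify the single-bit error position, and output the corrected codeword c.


s = (1, 0, 1, 1)^T, error position = 11, corrected codeword c = 010100000101000

Compute s = H r^T mod 2 one row at a time:
  s_1 = 0 + 0 + 1 + 1 + 1 + 0 + 0 + 0 = 3 ≡ 1 (mod 2).
  s_2 = 1 + 0 + 0 + 0 + 1 + 0 + 0 + 0 = 2 ≡ 0 (mod 2).
  s_3 = 1 + 0 + 0 + 0 + 1 + 1 + 0 + 0 = 3 ≡ 1 (mod 2).
  s_4 = 0 + 0 + 0 + 0 + 0 + 1 + 0 + 0 = 1 ≡ 1 (mod 2).
s = (1, 0, 1, 1)^T — this equals column 11 of H (binary 1011), so error is at position 11.
Correct: flip bit 11 of r = 010100000111000 to get c = 010100000101000.


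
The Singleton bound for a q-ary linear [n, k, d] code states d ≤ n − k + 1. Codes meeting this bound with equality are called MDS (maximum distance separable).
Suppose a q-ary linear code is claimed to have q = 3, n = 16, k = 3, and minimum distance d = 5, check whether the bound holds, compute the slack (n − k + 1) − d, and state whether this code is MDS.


Singleton RHS = n − k + 1 = 14, slack = 9, bound satisfied, not MDS.

Singleton bound: d ≤ n − k + 1.
Here n = 16, k = 3, so n − k + 1 = 14.
Given d = 5, check d ≤ 14: YES.
Slack = (n − k + 1) − d = 9.
The code is NOT MDS (slack = 9 > 0).
Description: the claimed parameters are [16, 3, 5]_3; such a code would be non-MDS.


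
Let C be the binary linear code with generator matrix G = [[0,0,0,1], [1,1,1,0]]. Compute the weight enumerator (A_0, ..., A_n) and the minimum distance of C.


Weight distribution: A_0 = 1, A_1 = 1, A_3 = 1, A_4 = 1. Minimum distance d = 1.

Enumerate all 2^2 = 4 messages m ∈ F_2^2.
For each, compute codeword c = mG in F_2^4, then tally its weight.
  m = 00 → c = 0000, weight = 0.
  m = 10 → c = 0001, weight = 1.
  m = 01 → c = 1110, weight = 3.
  m = 11 → c = 1111, weight = 4.
Tally weights:
  weight 0: 1 codewords.
  weight 1: 1 codewords.
  weight 3: 1 codewords.
  weight 4: 1 codewords.
Minimum distance d = smallest w > 0 with A_w > 0 = 1.
Sanity: Σ A_w = 4 = 2^2 = 4 ✓.


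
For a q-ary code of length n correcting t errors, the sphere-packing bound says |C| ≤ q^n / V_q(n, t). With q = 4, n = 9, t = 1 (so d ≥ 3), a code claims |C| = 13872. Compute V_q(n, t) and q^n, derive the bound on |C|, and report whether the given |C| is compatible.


V_q(n, t) = 28, q^n = 262144, Hamming bound = 9362, |C| = 13872 > bound (violated).

Step 1: Compute V_q(n, t) = Σ_{j=0}^1 C(n, j) (q−1)^j.
  j = 0: C(9,0)·(3)^0 = 1·1 = 1.
  j = 1: C(9,1)·(3)^1 = 9·3 = 27.
  V_q(n, t) = 1 + 27 = 28.
Step 2: q^n = 4^9 = 262144.
Step 3: Hamming bound ⌊q^n / V_q(n,t)⌋ = ⌊262144/28⌋ = 9362.
Step 4: Compare |C| = 13872 to 9362: violated.
The claimed |C| lies above the Hamming bound, so no 4-ary code of length 9 with d ≥ 3 can have 13872 codewords.


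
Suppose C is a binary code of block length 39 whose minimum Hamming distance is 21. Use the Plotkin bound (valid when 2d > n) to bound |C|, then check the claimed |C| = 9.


Plotkin bound M ≤ 14; given |C| = 9 ≤ bound (satisfied).

Check applicability: 2d = 42, n = 39.
2d − n = 3 > 0, so Plotkin applies.
Compute d/(2d−n) = 21/3 ≈ 7.0000.
⌊d/(2d−n)⌋ = 7.
Plotkin bound: M ≤ 2·7 = 14.
Given |C| = 9, check: satisfied.
This |C| is below the Plotkin bound.


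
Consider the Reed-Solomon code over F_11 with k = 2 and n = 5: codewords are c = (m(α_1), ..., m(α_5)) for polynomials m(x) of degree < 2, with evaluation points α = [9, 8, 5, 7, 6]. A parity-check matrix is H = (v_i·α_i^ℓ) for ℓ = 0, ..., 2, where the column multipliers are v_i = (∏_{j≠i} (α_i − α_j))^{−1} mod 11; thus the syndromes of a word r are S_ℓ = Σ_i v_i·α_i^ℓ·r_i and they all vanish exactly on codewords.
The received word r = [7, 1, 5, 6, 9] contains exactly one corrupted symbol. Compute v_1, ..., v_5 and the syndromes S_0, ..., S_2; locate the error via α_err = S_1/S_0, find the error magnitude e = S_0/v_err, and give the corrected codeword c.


S = (4, 2, 1), error at position 5, error magnitude e = 9, c = [7, 1, 5, 6, 0].

Step 1: column multipliers v_i = (∏_{j≠i}(α_i − α_j))^{−1} mod 11.
  i = 1 (α = 9): (9−8)(9−5)(9−7)(9−6) = 1·4·2·3 = 24 ≡ 2, so v_1 = 2^{−1} = 6 (mod 11).
  i = 2 (α = 8): (8−9)(8−5)(8−7)(8−6) = (−1)·3·1·2 = −6 ≡ 5, so v_2 = 5^{−1} = 9 (mod 11).
  i = 3 (α = 5): (5−9)(5−8)(5−7)(5−6) = (−4)·(−3)·(−2)·(−1) = 24 ≡ 2, so v_3 = 2^{−1} = 6 (mod 11).
  i = 4 (α = 7): (7−9)(7−8)(7−5)(7−6) = (−2)·(−1)·2·1 = 4 ≡ 4, so v_4 = 4^{−1} = 3 (mod 11).
  i = 5 (α = 6): (6−9)(6−8)(6−5)(6−7) = (−3)·(−2)·1·(−1) = −6 ≡ 5, so v_5 = 5^{−1} = 9 (mod 11).
  v = [6, 9, 6, 3, 9].
Step 2: syndromes of r = [7, 1, 5, 6, 9] (all sums mod 11).
  S_0 = Σ v_i r_i = 6·7 + 9·1 + 6·5 + 3·6 + 9·9 = 180 ≡ 4.
  S_1 = Σ v_i α_i r_i = 6·9·7 + 9·8·1 + 6·5·5 + 3·7·6 + 9·6·9 = 1212 ≡ 2.
  α_i^2 mod 11 = [4, 9, 3, 5, 3].
  S_2 = Σ v_i α_i^2 r_i = 6·4·7 + 9·9·1 + 6·3·5 + 3·5·6 + 9·3·9 = 672 ≡ 1.
  S = (4, 2, 1) ≠ 0, so r is not a codeword (an error is present).
Step 3: locate the error. For a single error e at position i, S_ℓ = v_i·e·α_i^ℓ, so α_err = S_1/S_0.
  S_0^{−1} = 4^{−1} = 3 (mod 11), so α_err = 2·3 = 6 ≡ 6 = α_5. Error position i = 5.
  Consistency check: S_2/S_1 = 1·6 = 6 ≡ 6 = α_err ✓ (single-error assumption holds).
Step 4: error magnitude e = S_0/v_5 = S_0·∏_{j≠5}(α_5 − α_j) = 4·5 = 20 ≡ 9 (mod 11).
Step 5: correct position 5: c_5 = r_5 − e = 9 − 9 ≡ 0 (mod 11). Hence c = [7, 1, 5, 6, 0].
  Check: interpolating c through the α_i gives m(x) = 8 + 6·x (degree < 2) with m(α_i) = c_i for every i, so c is indeed a codeword.


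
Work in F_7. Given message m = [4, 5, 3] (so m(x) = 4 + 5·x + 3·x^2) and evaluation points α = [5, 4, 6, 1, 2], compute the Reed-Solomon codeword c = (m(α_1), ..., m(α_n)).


c = [6, 2, 2, 5, 5]

Message polynomial: m(x) = 4 + 5·x + 3·x^2 (mod 7).
For each evaluation point α_i, compute m(α_i) mod 7:
  α_1 = 5: Horner steps 3 → 6 → 6, so m(5) = 6.
  α_2 = 4: Horner steps 3 → 3 → 2, so m(4) = 2.
  α_3 = 6: Horner steps 3 → 2 → 2, so m(6) = 2.
  α_4 = 1: Horner steps 3 → 1 → 5, so m(1) = 5.
  α_5 = 2: Horner steps 3 → 4 → 5, so m(2) = 5.
Codeword c = [6, 2, 2, 5, 5] ∈ F_7^5.
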